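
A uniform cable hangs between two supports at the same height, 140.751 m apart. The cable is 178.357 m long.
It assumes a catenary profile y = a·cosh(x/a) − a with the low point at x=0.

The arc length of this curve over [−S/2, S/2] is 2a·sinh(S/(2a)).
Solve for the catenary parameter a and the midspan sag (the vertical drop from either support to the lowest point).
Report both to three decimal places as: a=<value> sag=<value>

seed: a₀ = √(S³/(24(L−S))) = √(140.751³/(24·37.606)) = 55.583135
iter 1: u=1.266130  f(a)=+3.132e+00  f'(a)=-1.583e+00  a ← 55.583135 − (+3.132e+00/-1.583e+00) = 57.561791
iter 2: u=1.222608  f(a)=+1.750e-01  f'(a)=-1.410e+00  a ← 57.561791 − (+1.750e-01/-1.410e+00) = 57.685869
iter 3: u=1.219978  f(a)=+6.180e-04  f'(a)=-1.401e+00  a ← 57.685869 − (+6.180e-04/-1.401e+00) = 57.686311
iter 4: u=1.219969  f(a)=+7.767e-09  f'(a)=-1.400e+00  a ← 57.686311 − (+7.767e-09/-1.400e+00) = 57.686311
iter 5: u=1.219969  f(a)=+0.000e+00  f'(a)=-1.400e+00  a ← 57.686311 − (+0.000e+00/-1.400e+00) = 57.686311
converged: |Δa| < 1e-12 after 5 iterations
sag = a·(cosh(S/(2a)) − 1) = 57.686311·(cosh(1.219969) − 1) = 48.523460
T_max/T_min = cosh(S/(2a)) = 1.841161

a=57.686 sag=48.523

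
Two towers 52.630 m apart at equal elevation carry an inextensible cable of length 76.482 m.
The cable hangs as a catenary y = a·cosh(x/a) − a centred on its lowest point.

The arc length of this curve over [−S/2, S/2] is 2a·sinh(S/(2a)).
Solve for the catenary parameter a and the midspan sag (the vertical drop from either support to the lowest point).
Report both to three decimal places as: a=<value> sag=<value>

seed: a₀ = √(S³/(24(L−S))) = √(52.630³/(24·23.852)) = 15.958131
iter 1: u=1.649003  f(a)=+3.461e+00  f'(a)=-3.885e+00  a ← 15.958131 − (+3.461e+00/-3.885e+00) = 16.848946
iter 2: u=1.561819  f(a)=+3.109e-01  f'(a)=-3.216e+00  a ← 16.848946 − (+3.109e-01/-3.216e+00) = 16.945639
iter 3: u=1.552907  f(a)=+3.057e-03  f'(a)=-3.153e+00  a ← 16.945639 − (+3.057e-03/-3.153e+00) = 16.946609
iter 4: u=1.552818  f(a)=+3.019e-07  f'(a)=-3.152e+00  a ← 16.946609 − (+3.019e-07/-3.152e+00) = 16.946609
iter 5: u=1.552818  f(a)=+1.421e-14  f'(a)=-3.152e+00  a ← 16.946609 − (+1.421e-14/-3.152e+00) = 16.946609
converged: |Δa| < 1e-12 after 5 iterations
sag = a·(cosh(S/(2a)) − 1) = 16.946609·(cosh(1.552818) − 1) = 24.881153
T_max/T_min = cosh(S/(2a)) = 2.468208

a=16.947 sag=24.881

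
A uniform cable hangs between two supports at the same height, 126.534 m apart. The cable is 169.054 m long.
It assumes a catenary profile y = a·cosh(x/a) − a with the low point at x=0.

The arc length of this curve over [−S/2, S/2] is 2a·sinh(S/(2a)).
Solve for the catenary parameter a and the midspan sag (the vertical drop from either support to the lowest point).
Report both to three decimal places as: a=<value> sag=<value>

seed: a₀ = √(S³/(24(L−S))) = √(126.534³/(24·42.520)) = 44.556247
iter 1: u=1.419936  f(a)=+4.498e+00  f'(a)=-2.322e+00  a ← 44.556247 − (+4.498e+00/-2.322e+00) = 46.493270
iter 2: u=1.360778  f(a)=+3.100e-01  f'(a)=-2.012e+00  a ← 46.493270 − (+3.100e-01/-2.012e+00) = 46.647309
iter 3: u=1.356284  f(a)=+1.713e-03  f'(a)=-1.990e+00  a ← 46.647309 − (+1.713e-03/-1.990e+00) = 46.648169
iter 4: u=1.356259  f(a)=+5.292e-08  f'(a)=-1.990e+00  a ← 46.648169 − (+5.292e-08/-1.990e+00) = 46.648169
iter 5: u=1.356259  f(a)=-2.842e-14  f'(a)=-1.990e+00  a ← 46.648169 − (-2.842e-14/-1.990e+00) = 46.648169
converged: |Δa| < 1e-12 after 5 iterations
sag = a·(cosh(S/(2a)) − 1) = 46.648169·(cosh(1.356259) − 1) = 49.896460
T_max/T_min = cosh(S/(2a)) = 2.069634

a=46.648 sag=49.896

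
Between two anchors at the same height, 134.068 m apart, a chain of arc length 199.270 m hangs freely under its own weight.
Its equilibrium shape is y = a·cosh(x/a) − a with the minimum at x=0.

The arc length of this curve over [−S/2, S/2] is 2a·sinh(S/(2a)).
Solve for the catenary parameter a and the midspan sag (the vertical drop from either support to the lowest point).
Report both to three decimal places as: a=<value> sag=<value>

a=41.835 sag=66.227

seed: a₀ = √(S³/(24(L−S))) = √(134.068³/(24·65.202)) = 39.242044
iter 1: u=1.708219  f(a)=+1.020e+01  f'(a)=-4.399e+00  a ← 39.242044 − (+1.020e+01/-4.399e+00) = 41.560848
iter 2: u=1.612912  f(a)=+9.741e-01  f'(a)=-3.596e+00  a ← 41.560848 − (+9.741e-01/-3.596e+00) = 41.831742
iter 3: u=1.602467  f(a)=+1.095e-02  f'(a)=-3.516e+00  a ← 41.831742 − (+1.095e-02/-3.516e+00) = 41.834857
iter 4: u=1.602348  f(a)=+1.419e-06  f'(a)=-3.515e+00  a ← 41.834857 − (+1.419e-06/-3.515e+00) = 41.834858
iter 5: u=1.602348  f(a)=+0.000e+00  f'(a)=-3.515e+00  a ← 41.834858 − (+0.000e+00/-3.515e+00) = 41.834858
converged: |Δa| < 1e-12 after 5 iterations
sag = a·(cosh(S/(2a)) − 1) = 41.834858·(cosh(1.602348) − 1) = 66.226646
T_max/T_min = cosh(S/(2a)) = 2.583049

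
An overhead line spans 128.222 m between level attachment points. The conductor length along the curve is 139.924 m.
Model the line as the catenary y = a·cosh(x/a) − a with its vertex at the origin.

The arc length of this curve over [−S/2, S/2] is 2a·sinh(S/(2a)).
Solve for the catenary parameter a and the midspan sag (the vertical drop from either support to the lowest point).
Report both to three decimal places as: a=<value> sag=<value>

seed: a₀ = √(S³/(24(L−S))) = √(128.222³/(24·11.702)) = 86.637947
iter 1: u=0.739988  f(a)=+3.246e-01  f'(a)=-2.852e-01  a ← 86.637947 − (+3.246e-01/-2.852e-01) = 87.776012
iter 2: u=0.730393  f(a)=+6.507e-03  f'(a)=-2.739e-01  a ← 87.776012 − (+6.507e-03/-2.739e-01) = 87.799769
iter 3: u=0.730196  f(a)=+2.733e-06  f'(a)=-2.737e-01  a ← 87.799769 − (+2.733e-06/-2.737e-01) = 87.799779
iter 4: u=0.730195  f(a)=+4.547e-13  f'(a)=-2.737e-01  a ← 87.799779 − (+4.547e-13/-2.737e-01) = 87.799779
converged: |Δa| < 1e-12 after 4 iterations
sag = a·(cosh(S/(2a)) − 1) = 87.799779·(cosh(0.730195) − 1) = 24.465454
T_max/T_min = cosh(S/(2a)) = 1.278651

a=87.800 sag=24.465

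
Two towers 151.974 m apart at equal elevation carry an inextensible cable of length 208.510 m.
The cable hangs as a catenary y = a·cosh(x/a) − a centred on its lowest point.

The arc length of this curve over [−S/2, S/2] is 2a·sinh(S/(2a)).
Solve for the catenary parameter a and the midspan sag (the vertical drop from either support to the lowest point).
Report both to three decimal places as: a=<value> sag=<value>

a=53.487 sag=63.688

seed: a₀ = √(S³/(24(L−S))) = √(151.974³/(24·56.536)) = 50.861104
iter 1: u=1.494010  f(a)=+6.656e+00  f'(a)=-2.761e+00  a ← 50.861104 − (+6.656e+00/-2.761e+00) = 53.271997
iter 2: u=1.426397  f(a)=+5.025e-01  f'(a)=-2.358e+00  a ← 53.271997 − (+5.025e-01/-2.358e+00) = 53.485083
iter 3: u=1.420714  f(a)=+3.381e-03  f'(a)=-2.326e+00  a ← 53.485083 − (+3.381e-03/-2.326e+00) = 53.486537
iter 4: u=1.420675  f(a)=+1.554e-07  f'(a)=-2.326e+00  a ← 53.486537 − (+1.554e-07/-2.326e+00) = 53.486537
iter 5: u=1.420675  f(a)=+0.000e+00  f'(a)=-2.326e+00  a ← 53.486537 − (+0.000e+00/-2.326e+00) = 53.486537
converged: |Δa| < 1e-12 after 5 iterations
sag = a·(cosh(S/(2a)) − 1) = 53.486537·(cosh(1.420675) − 1) = 63.688182
T_max/T_min = cosh(S/(2a)) = 2.190733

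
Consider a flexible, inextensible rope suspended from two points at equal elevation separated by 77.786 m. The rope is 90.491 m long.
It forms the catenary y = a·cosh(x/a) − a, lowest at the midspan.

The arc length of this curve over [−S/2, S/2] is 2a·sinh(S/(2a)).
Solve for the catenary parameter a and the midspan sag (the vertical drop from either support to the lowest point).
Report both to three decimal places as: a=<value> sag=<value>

a=40.216 sag=20.319

seed: a₀ = √(S³/(24(L−S))) = √(77.786³/(24·12.705)) = 39.287935
iter 1: u=0.989948  f(a)=+6.373e-01  f'(a)=-7.124e-01  a ← 39.287935 − (+6.373e-01/-7.124e-01) = 40.182466
iter 2: u=0.967910  f(a)=+2.241e-02  f'(a)=-6.631e-01  a ← 40.182466 − (+2.241e-02/-6.631e-01) = 40.216269
iter 3: u=0.967096  f(a)=+2.997e-05  f'(a)=-6.613e-01  a ← 40.216269 − (+2.997e-05/-6.613e-01) = 40.216314
iter 4: u=0.967095  f(a)=+5.372e-11  f'(a)=-6.613e-01  a ← 40.216314 − (+5.372e-11/-6.613e-01) = 40.216314
iter 5: u=0.967095  f(a)=-1.421e-14  f'(a)=-6.613e-01  a ← 40.216314 − (-1.421e-14/-6.613e-01) = 40.216314
converged: |Δa| < 1e-12 after 5 iterations
sag = a·(cosh(S/(2a)) − 1) = 40.216314·(cosh(0.967095) − 1) = 20.318859
T_max/T_min = cosh(S/(2a)) = 1.505239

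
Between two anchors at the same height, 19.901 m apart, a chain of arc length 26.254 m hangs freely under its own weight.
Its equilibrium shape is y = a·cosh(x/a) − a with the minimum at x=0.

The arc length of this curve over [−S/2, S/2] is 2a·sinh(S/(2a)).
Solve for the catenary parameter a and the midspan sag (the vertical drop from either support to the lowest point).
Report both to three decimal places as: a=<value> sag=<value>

a=7.512 sag=7.613

seed: a₀ = √(S³/(24(L−S))) = √(19.901³/(24·6.353)) = 7.189808
iter 1: u=1.383973  f(a)=+6.369e-01  f'(a)=-2.130e+00  a ← 7.189808 − (+6.369e-01/-2.130e+00) = 7.488872
iter 2: u=1.328705  f(a)=+4.190e-02  f'(a)=-1.858e+00  a ← 7.488872 − (+4.190e-02/-1.858e+00) = 7.511421
iter 3: u=1.324716  f(a)=+2.095e-04  f'(a)=-1.839e+00  a ← 7.511421 − (+2.095e-04/-1.839e+00) = 7.511535
iter 4: u=1.324696  f(a)=+5.297e-09  f'(a)=-1.839e+00  a ← 7.511535 − (+5.297e-09/-1.839e+00) = 7.511535
iter 5: u=1.324696  f(a)=+3.553e-15  f'(a)=-1.839e+00  a ← 7.511535 − (+3.553e-15/-1.839e+00) = 7.511535
converged: |Δa| < 1e-12 after 5 iterations
sag = a·(cosh(S/(2a)) − 1) = 7.511535·(cosh(1.324696) − 1) = 7.612660
T_max/T_min = cosh(S/(2a)) = 2.013463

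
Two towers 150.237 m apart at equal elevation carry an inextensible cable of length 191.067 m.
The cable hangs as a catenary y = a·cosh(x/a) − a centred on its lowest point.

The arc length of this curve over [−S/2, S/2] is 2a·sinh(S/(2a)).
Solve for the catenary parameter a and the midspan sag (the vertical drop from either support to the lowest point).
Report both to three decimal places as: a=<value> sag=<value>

seed: a₀ = √(S³/(24(L−S))) = √(150.237³/(24·40.830)) = 58.826098
iter 1: u=1.276959  f(a)=+3.461e+00  f'(a)=-1.628e+00  a ← 58.826098 − (+3.461e+00/-1.628e+00) = 60.951965
iter 2: u=1.232421  f(a)=+1.965e-01  f'(a)=-1.448e+00  a ← 60.951965 − (+1.965e-01/-1.448e+00) = 61.087644
iter 3: u=1.229684  f(a)=+7.174e-04  f'(a)=-1.437e+00  a ← 61.087644 − (+7.174e-04/-1.437e+00) = 61.088143
iter 4: u=1.229674  f(a)=+9.640e-09  f'(a)=-1.437e+00  a ← 61.088143 − (+9.640e-09/-1.437e+00) = 61.088143
iter 5: u=1.229674  f(a)=+0.000e+00  f'(a)=-1.437e+00  a ← 61.088143 − (+0.000e+00/-1.437e+00) = 61.088143
converged: |Δa| < 1e-12 after 5 iterations
sag = a·(cosh(S/(2a)) − 1) = 61.088143·(cosh(1.229674) − 1) = 52.306790
T_max/T_min = cosh(S/(2a)) = 1.856251

a=61.088 sag=52.307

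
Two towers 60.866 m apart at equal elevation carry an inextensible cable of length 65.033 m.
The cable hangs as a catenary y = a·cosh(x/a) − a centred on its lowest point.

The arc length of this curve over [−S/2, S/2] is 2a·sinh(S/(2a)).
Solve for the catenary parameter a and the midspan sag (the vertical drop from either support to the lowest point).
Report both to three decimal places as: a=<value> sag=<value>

a=47.964 sag=9.983

seed: a₀ = √(S³/(24(L−S))) = √(60.866³/(24·4.167)) = 47.483724
iter 1: u=0.640914  f(a)=+8.643e-02  f'(a)=-1.828e-01  a ← 47.483724 − (+8.643e-02/-1.828e-01) = 47.956439
iter 2: u=0.634597  f(a)=+1.308e-03  f'(a)=-1.773e-01  a ← 47.956439 − (+1.308e-03/-1.773e-01) = 47.963813
iter 3: u=0.634499  f(a)=+3.095e-07  f'(a)=-1.773e-01  a ← 47.963813 − (+3.095e-07/-1.773e-01) = 47.963814
iter 4: u=0.634499  f(a)=+1.421e-14  f'(a)=-1.773e-01  a ← 47.963814 − (+1.421e-14/-1.773e-01) = 47.963814
converged: |Δa| < 1e-12 after 4 iterations
sag = a·(cosh(S/(2a)) − 1) = 47.963814·(cosh(0.634499) − 1) = 9.983146
T_max/T_min = cosh(S/(2a)) = 1.208139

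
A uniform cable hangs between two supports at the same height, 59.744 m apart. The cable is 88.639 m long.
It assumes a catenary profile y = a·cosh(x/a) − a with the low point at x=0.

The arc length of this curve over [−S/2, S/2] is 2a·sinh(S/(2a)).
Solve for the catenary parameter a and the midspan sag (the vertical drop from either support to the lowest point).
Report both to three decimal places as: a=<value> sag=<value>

seed: a₀ = √(S³/(24(L−S))) = √(59.744³/(24·28.895)) = 17.535755
iter 1: u=1.703491  f(a)=+4.494e+00  f'(a)=-4.357e+00  a ← 17.535755 − (+4.494e+00/-4.357e+00) = 18.567352
iter 2: u=1.608845  f(a)=+4.271e-01  f'(a)=-3.565e+00  a ← 18.567352 − (+4.271e-01/-3.565e+00) = 18.687173
iter 3: u=1.598530  f(a)=+4.752e-03  f'(a)=-3.486e+00  a ← 18.687173 − (+4.752e-03/-3.486e+00) = 18.688537
iter 4: u=1.598413  f(a)=+6.027e-07  f'(a)=-3.485e+00  a ← 18.688537 − (+6.027e-07/-3.485e+00) = 18.688537
iter 5: u=1.598413  f(a)=+2.842e-14  f'(a)=-3.485e+00  a ← 18.688537 − (+2.842e-14/-3.485e+00) = 18.688537
converged: |Δa| < 1e-12 after 5 iterations
sag = a·(cosh(S/(2a)) − 1) = 18.688537·(cosh(1.598413) − 1) = 29.410106
T_max/T_min = cosh(S/(2a)) = 2.573698

a=18.689 sag=29.410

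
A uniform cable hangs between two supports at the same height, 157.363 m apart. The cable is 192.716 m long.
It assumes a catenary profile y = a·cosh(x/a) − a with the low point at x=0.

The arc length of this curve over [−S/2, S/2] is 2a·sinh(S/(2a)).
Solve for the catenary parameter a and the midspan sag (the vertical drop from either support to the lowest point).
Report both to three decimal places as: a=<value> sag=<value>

seed: a₀ = √(S³/(24(L−S))) = √(157.363³/(24·35.353)) = 67.769641
iter 1: u=1.161014  f(a)=+2.461e+00  f'(a)=-1.191e+00  a ← 67.769641 − (+2.461e+00/-1.191e+00) = 69.835823
iter 2: u=1.126664  f(a)=+1.170e-01  f'(a)=-1.080e+00  a ← 69.835823 − (+1.170e-01/-1.080e+00) = 69.944163
iter 3: u=1.124919  f(a)=+2.939e-04  f'(a)=-1.075e+00  a ← 69.944163 − (+2.939e-04/-1.075e+00) = 69.944436
iter 4: u=1.124914  f(a)=+1.864e-09  f'(a)=-1.075e+00  a ← 69.944436 − (+1.864e-09/-1.075e+00) = 69.944436
iter 5: u=1.124914  f(a)=-5.684e-14  f'(a)=-1.075e+00  a ← 69.944436 − (-5.684e-14/-1.075e+00) = 69.944436
converged: |Δa| < 1e-12 after 5 iterations
sag = a·(cosh(S/(2a)) − 1) = 69.944436·(cosh(1.124914) − 1) = 49.123143
T_max/T_min = cosh(S/(2a)) = 1.702317

a=69.944 sag=49.123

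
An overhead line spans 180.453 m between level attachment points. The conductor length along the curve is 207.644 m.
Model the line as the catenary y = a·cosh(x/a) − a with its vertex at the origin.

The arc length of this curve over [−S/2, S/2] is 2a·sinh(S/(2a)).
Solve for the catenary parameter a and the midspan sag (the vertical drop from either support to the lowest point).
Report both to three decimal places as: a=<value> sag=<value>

a=96.966 sag=45.095

seed: a₀ = √(S³/(24(L−S))) = √(180.453³/(24·27.191)) = 94.891639
iter 1: u=0.950837  f(a)=+1.256e+00  f'(a)=-6.266e-01  a ← 94.891639 − (+1.256e+00/-6.266e-01) = 96.895997
iter 2: u=0.931168  f(a)=+4.090e-02  f'(a)=-5.864e-01  a ← 96.895997 − (+4.090e-02/-5.864e-01) = 96.965739
iter 3: u=0.930499  f(a)=+4.660e-05  f'(a)=-5.851e-01  a ← 96.965739 − (+4.660e-05/-5.851e-01) = 96.965819
iter 4: u=0.930498  f(a)=+6.068e-11  f'(a)=-5.851e-01  a ← 96.965819 − (+6.068e-11/-5.851e-01) = 96.965819
iter 5: u=0.930498  f(a)=+0.000e+00  f'(a)=-5.851e-01  a ← 96.965819 − (+0.000e+00/-5.851e-01) = 96.965819
converged: |Δa| < 1e-12 after 5 iterations
sag = a·(cosh(S/(2a)) − 1) = 96.965819·(cosh(0.930498) − 1) = 45.095357
T_max/T_min = cosh(S/(2a)) = 1.465064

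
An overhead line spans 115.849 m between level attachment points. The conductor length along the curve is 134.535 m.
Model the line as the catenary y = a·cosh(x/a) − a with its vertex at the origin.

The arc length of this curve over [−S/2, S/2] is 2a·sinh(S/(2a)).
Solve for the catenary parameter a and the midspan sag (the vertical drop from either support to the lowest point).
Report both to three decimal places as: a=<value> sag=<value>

a=60.256 sag=30.053

seed: a₀ = √(S³/(24(L−S))) = √(115.849³/(24·18.686)) = 58.880927
iter 1: u=0.983757  f(a)=+9.253e-01  f'(a)=-6.983e-01  a ← 58.880927 − (+9.253e-01/-6.983e-01) = 60.206035
iter 2: u=0.962105  f(a)=+3.216e-02  f'(a)=-6.505e-01  a ← 60.206035 − (+3.216e-02/-6.505e-01) = 60.255469
iter 3: u=0.961315  f(a)=+4.194e-05  f'(a)=-6.488e-01  a ← 60.255469 − (+4.194e-05/-6.488e-01) = 60.255534
iter 4: u=0.961314  f(a)=+7.151e-11  f'(a)=-6.488e-01  a ← 60.255534 − (+7.151e-11/-6.488e-01) = 60.255534
iter 5: u=0.961314  f(a)=+2.842e-14  f'(a)=-6.488e-01  a ← 60.255534 − (+2.842e-14/-6.488e-01) = 60.255534
converged: |Δa| < 1e-12 after 5 iterations
sag = a·(cosh(S/(2a)) − 1) = 60.255534·(cosh(0.961314) − 1) = 30.053081
T_max/T_min = cosh(S/(2a)) = 1.498761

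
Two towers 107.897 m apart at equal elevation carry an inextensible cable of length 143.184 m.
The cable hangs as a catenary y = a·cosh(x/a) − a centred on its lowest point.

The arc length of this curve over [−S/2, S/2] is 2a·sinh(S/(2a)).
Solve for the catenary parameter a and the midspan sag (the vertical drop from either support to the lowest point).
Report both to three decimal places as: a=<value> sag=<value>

a=40.275 sag=41.868

seed: a₀ = √(S³/(24(L−S))) = √(107.897³/(24·35.287)) = 38.512443
iter 1: u=1.400807  f(a)=+3.628e+00  f'(a)=-2.218e+00  a ← 38.512443 − (+3.628e+00/-2.218e+00) = 40.148148
iter 2: u=1.343736  f(a)=+2.440e-01  f'(a)=-1.929e+00  a ← 40.148148 − (+2.440e-01/-1.929e+00) = 40.274614
iter 3: u=1.339516  f(a)=+1.279e-03  f'(a)=-1.909e+00  a ← 40.274614 − (+1.279e-03/-1.909e+00) = 40.275284
iter 4: u=1.339494  f(a)=+3.554e-08  f'(a)=-1.909e+00  a ← 40.275284 − (+3.554e-08/-1.909e+00) = 40.275284
iter 5: u=1.339494  f(a)=+0.000e+00  f'(a)=-1.909e+00  a ← 40.275284 − (+0.000e+00/-1.909e+00) = 40.275284
converged: |Δa| < 1e-12 after 5 iterations
sag = a·(cosh(S/(2a)) − 1) = 40.275284·(cosh(1.339494) − 1) = 41.867962
T_max/T_min = cosh(S/(2a)) = 2.039545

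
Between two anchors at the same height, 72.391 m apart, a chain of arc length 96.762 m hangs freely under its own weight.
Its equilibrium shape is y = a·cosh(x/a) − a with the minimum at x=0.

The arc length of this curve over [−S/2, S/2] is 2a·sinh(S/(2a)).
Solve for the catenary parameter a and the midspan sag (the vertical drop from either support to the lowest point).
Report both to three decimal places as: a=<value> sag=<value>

a=26.665 sag=28.578

seed: a₀ = √(S³/(24(L−S))) = √(72.391³/(24·24.371)) = 25.467398
iter 1: u=1.421248  f(a)=+2.583e+00  f'(a)=-2.329e+00  a ← 25.467398 − (+2.583e+00/-2.329e+00) = 26.576314
iter 2: u=1.361946  f(a)=+1.783e-01  f'(a)=-2.018e+00  a ← 26.576314 − (+1.783e-01/-2.018e+00) = 26.664668
iter 3: u=1.357433  f(a)=+9.887e-04  f'(a)=-1.996e+00  a ← 26.664668 − (+9.887e-04/-1.996e+00) = 26.665164
iter 4: u=1.357408  f(a)=+3.077e-08  f'(a)=-1.996e+00  a ← 26.665164 − (+3.077e-08/-1.996e+00) = 26.665164
iter 5: u=1.357408  f(a)=-1.421e-14  f'(a)=-1.996e+00  a ← 26.665164 − (-1.421e-14/-1.996e+00) = 26.665164
converged: |Δa| < 1e-12 after 5 iterations
sag = a·(cosh(S/(2a)) − 1) = 26.665164·(cosh(1.357408) − 1) = 28.577502
T_max/T_min = cosh(S/(2a)) = 2.071717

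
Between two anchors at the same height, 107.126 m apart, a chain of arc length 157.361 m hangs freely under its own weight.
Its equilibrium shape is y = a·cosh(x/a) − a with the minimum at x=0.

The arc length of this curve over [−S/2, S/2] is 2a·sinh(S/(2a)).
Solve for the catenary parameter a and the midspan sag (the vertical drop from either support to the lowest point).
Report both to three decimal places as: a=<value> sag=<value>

a=33.973 sag=51.729

seed: a₀ = √(S³/(24(L−S))) = √(107.126³/(24·50.235)) = 31.932543
iter 1: u=1.677380  f(a)=+7.559e+00  f'(a)=-4.125e+00  a ← 31.932543 − (+7.559e+00/-4.125e+00) = 33.765005
iter 2: u=1.586347  f(a)=+6.995e-01  f'(a)=-3.394e+00  a ← 33.765005 − (+6.995e-01/-3.394e+00) = 33.971107
iter 3: u=1.576722  f(a)=+7.339e-03  f'(a)=-3.323e+00  a ← 33.971107 − (+7.339e-03/-3.323e+00) = 33.973315
iter 4: u=1.576620  f(a)=+8.266e-07  f'(a)=-3.323e+00  a ← 33.973315 − (+8.266e-07/-3.323e+00) = 33.973316
iter 5: u=1.576620  f(a)=+0.000e+00  f'(a)=-3.323e+00  a ← 33.973316 − (+0.000e+00/-3.323e+00) = 33.973316
converged: |Δa| < 1e-12 after 5 iterations
sag = a·(cosh(S/(2a)) − 1) = 33.973316·(cosh(1.576620) − 1) = 51.728535
T_max/T_min = cosh(S/(2a)) = 2.522623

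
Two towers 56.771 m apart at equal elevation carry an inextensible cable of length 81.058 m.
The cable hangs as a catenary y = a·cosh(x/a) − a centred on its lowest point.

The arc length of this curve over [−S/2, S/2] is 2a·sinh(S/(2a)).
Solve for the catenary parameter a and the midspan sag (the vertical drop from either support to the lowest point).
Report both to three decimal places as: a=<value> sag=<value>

a=18.758 sag=25.901

seed: a₀ = √(S³/(24(L−S))) = √(56.771³/(24·24.287)) = 17.717289
iter 1: u=1.602136  f(a)=+3.314e+00  f'(a)=-3.513e+00  a ← 17.717289 − (+3.314e+00/-3.513e+00) = 18.660778
iter 2: u=1.521132  f(a)=+2.832e-01  f'(a)=-2.936e+00  a ← 18.660778 − (+2.832e-01/-2.936e+00) = 18.757219
iter 3: u=1.513311  f(a)=+2.493e-03  f'(a)=-2.885e+00  a ← 18.757219 − (+2.493e-03/-2.885e+00) = 18.758083
iter 4: u=1.513241  f(a)=+1.971e-07  f'(a)=-2.884e+00  a ← 18.758083 − (+1.971e-07/-2.884e+00) = 18.758083
iter 5: u=1.513241  f(a)=+0.000e+00  f'(a)=-2.884e+00  a ← 18.758083 − (+0.000e+00/-2.884e+00) = 18.758083
converged: |Δa| < 1e-12 after 5 iterations
sag = a·(cosh(S/(2a)) − 1) = 18.758083·(cosh(1.513241) − 1) = 25.901356
T_max/T_min = cosh(S/(2a)) = 2.380810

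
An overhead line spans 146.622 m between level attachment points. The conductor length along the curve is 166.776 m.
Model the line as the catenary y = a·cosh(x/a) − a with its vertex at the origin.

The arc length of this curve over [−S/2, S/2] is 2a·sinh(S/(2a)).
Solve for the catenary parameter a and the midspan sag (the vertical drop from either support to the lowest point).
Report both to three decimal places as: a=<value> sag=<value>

a=82.340 sag=34.850

seed: a₀ = √(S³/(24(L−S))) = √(146.622³/(24·20.154)) = 80.725819
iter 1: u=0.908148  f(a)=+8.476e-01  f'(a)=-5.417e-01  a ← 80.725819 − (+8.476e-01/-5.417e-01) = 82.290414
iter 2: u=0.890881  f(a)=+2.527e-02  f'(a)=-5.099e-01  a ← 82.290414 − (+2.527e-02/-5.099e-01) = 82.339975
iter 3: u=0.890345  f(a)=+2.399e-05  f'(a)=-5.089e-01  a ← 82.339975 − (+2.399e-05/-5.089e-01) = 82.340022
iter 4: u=0.890345  f(a)=+2.166e-11  f'(a)=-5.089e-01  a ← 82.340022 − (+2.166e-11/-5.089e-01) = 82.340022
converged: |Δa| < 1e-12 after 4 iterations
sag = a·(cosh(S/(2a)) − 1) = 82.340022·(cosh(0.890345) − 1) = 34.849729
T_max/T_min = cosh(S/(2a)) = 1.423242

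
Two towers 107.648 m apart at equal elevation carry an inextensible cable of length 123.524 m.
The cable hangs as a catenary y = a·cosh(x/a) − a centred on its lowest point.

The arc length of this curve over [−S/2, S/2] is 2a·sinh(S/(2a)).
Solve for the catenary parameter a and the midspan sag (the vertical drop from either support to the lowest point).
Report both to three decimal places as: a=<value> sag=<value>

a=58.443 sag=26.587

seed: a₀ = √(S³/(24(L−S))) = √(107.648³/(24·15.876)) = 57.218014
iter 1: u=0.940683  f(a)=+7.174e-01  f'(a)=-6.056e-01  a ← 57.218014 − (+7.174e-01/-6.056e-01) = 58.402606
iter 2: u=0.921603  f(a)=+2.288e-02  f'(a)=-5.675e-01  a ← 58.402606 − (+2.288e-02/-5.675e-01) = 58.442928
iter 3: u=0.920967  f(a)=+2.499e-05  f'(a)=-5.663e-01  a ← 58.442928 − (+2.499e-05/-5.663e-01) = 58.442972
iter 4: u=0.920966  f(a)=+2.987e-11  f'(a)=-5.663e-01  a ← 58.442972 − (+2.987e-11/-5.663e-01) = 58.442972
converged: |Δa| < 1e-12 after 4 iterations
sag = a·(cosh(S/(2a)) − 1) = 58.442972·(cosh(0.920966) − 1) = 26.587173
T_max/T_min = cosh(S/(2a)) = 1.454925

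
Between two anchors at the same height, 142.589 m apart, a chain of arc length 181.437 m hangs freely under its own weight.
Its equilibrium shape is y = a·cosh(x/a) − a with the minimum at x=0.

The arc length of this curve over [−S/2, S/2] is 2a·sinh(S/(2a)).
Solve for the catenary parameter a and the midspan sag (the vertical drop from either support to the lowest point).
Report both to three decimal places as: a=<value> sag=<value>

a=57.911 sag=49.716

seed: a₀ = √(S³/(24(L−S))) = √(142.589³/(24·38.848)) = 55.762095
iter 1: u=1.278548  f(a)=+3.302e+00  f'(a)=-1.635e+00  a ← 55.762095 − (+3.302e+00/-1.635e+00) = 57.781665
iter 2: u=1.233860  f(a)=+1.878e-01  f'(a)=-1.454e+00  a ← 57.781665 − (+1.878e-01/-1.454e+00) = 57.910892
iter 3: u=1.231107  f(a)=+6.892e-04  f'(a)=-1.443e+00  a ← 57.910892 − (+6.892e-04/-1.443e+00) = 57.911369
iter 4: u=1.231097  f(a)=+9.353e-09  f'(a)=-1.443e+00  a ← 57.911369 − (+9.353e-09/-1.443e+00) = 57.911369
iter 5: u=1.231097  f(a)=+2.842e-14  f'(a)=-1.443e+00  a ← 57.911369 − (+2.842e-14/-1.443e+00) = 57.911369
converged: |Δa| < 1e-12 after 5 iterations
sag = a·(cosh(S/(2a)) − 1) = 57.911369·(cosh(1.231097) − 1) = 49.715639
T_max/T_min = cosh(S/(2a)) = 1.858478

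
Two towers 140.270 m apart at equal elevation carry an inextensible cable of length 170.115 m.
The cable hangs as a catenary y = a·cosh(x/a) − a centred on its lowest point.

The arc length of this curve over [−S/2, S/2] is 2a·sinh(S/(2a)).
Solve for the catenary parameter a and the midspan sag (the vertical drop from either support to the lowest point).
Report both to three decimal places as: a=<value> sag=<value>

seed: a₀ = √(S³/(24(L−S))) = √(140.270³/(24·29.845)) = 62.073436
iter 1: u=1.129871  f(a)=+1.964e+00  f'(a)=-1.090e+00  a ← 62.073436 − (+1.964e+00/-1.090e+00) = 63.875082
iter 2: u=1.098003  f(a)=+8.875e-02  f'(a)=-9.936e-01  a ← 63.875082 − (+8.875e-02/-9.936e-01) = 63.964405
iter 3: u=1.096469  f(a)=+2.002e-04  f'(a)=-9.891e-01  a ← 63.964405 − (+2.002e-04/-9.891e-01) = 63.964607
iter 4: u=1.096466  f(a)=+1.024e-09  f'(a)=-9.891e-01  a ← 63.964607 − (+1.024e-09/-9.891e-01) = 63.964607
iter 5: u=1.096466  f(a)=+2.842e-14  f'(a)=-9.891e-01  a ← 63.964607 − (+2.842e-14/-9.891e-01) = 63.964607
converged: |Δa| < 1e-12 after 5 iterations
sag = a·(cosh(S/(2a)) − 1) = 63.964607·(cosh(1.096466) − 1) = 42.460245
T_max/T_min = cosh(S/(2a)) = 1.663808

a=63.965 sag=42.460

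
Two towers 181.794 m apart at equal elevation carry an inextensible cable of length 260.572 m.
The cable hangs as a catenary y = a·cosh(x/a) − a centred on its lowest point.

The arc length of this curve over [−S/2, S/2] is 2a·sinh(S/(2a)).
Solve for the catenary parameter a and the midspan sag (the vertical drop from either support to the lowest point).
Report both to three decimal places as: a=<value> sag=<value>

a=59.723 sag=83.600

seed: a₀ = √(S³/(24(L−S))) = √(181.794³/(24·78.778)) = 56.371712
iter 1: u=1.612458  f(a)=+1.090e+01  f'(a)=-3.592e+00  a ← 56.371712 − (+1.090e+01/-3.592e+00) = 59.405463
iter 2: u=1.530112  f(a)=+9.416e-01  f'(a)=-2.996e+00  a ← 59.405463 − (+9.416e-01/-2.996e+00) = 59.719740
iter 3: u=1.522060  f(a)=+8.498e-03  f'(a)=-2.942e+00  a ← 59.719740 − (+8.498e-03/-2.942e+00) = 59.722628
iter 4: u=1.521986  f(a)=+7.059e-07  f'(a)=-2.942e+00  a ← 59.722628 − (+7.059e-07/-2.942e+00) = 59.722628
iter 5: u=1.521986  f(a)=+0.000e+00  f'(a)=-2.942e+00  a ← 59.722628 − (+0.000e+00/-2.942e+00) = 59.722628
converged: |Δa| < 1e-12 after 5 iterations
sag = a·(cosh(S/(2a)) − 1) = 59.722628·(cosh(1.521986) − 1) = 83.599506
T_max/T_min = cosh(S/(2a)) = 2.399796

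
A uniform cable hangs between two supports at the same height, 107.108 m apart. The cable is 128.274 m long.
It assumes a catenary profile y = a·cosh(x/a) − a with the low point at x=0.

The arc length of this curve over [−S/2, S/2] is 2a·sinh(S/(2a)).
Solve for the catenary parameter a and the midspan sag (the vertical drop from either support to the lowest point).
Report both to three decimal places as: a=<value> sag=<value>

seed: a₀ = √(S³/(24(L−S))) = √(107.108³/(24·21.166)) = 49.182188
iter 1: u=1.088890  f(a)=+1.291e+00  f'(a)=-9.672e-01  a ← 49.182188 − (+1.291e+00/-9.672e-01) = 50.516798
iter 2: u=1.060123  f(a)=+5.441e-02  f'(a)=-8.872e-01  a ← 50.516798 − (+5.441e-02/-8.872e-01) = 50.578122
iter 3: u=1.058837  f(a)=+1.061e-04  f'(a)=-8.838e-01  a ← 50.578122 − (+1.061e-04/-8.838e-01) = 50.578242
iter 4: u=1.058835  f(a)=+4.050e-10  f'(a)=-8.837e-01  a ← 50.578242 − (+4.050e-10/-8.837e-01) = 50.578242
iter 5: u=1.058835  f(a)=+0.000e+00  f'(a)=-8.837e-01  a ← 50.578242 − (+0.000e+00/-8.837e-01) = 50.578242
converged: |Δa| < 1e-12 after 5 iterations
sag = a·(cosh(S/(2a)) − 1) = 50.578242·(cosh(1.058835) − 1) = 31.102315
T_max/T_min = cosh(S/(2a)) = 1.614935

a=50.578 sag=31.102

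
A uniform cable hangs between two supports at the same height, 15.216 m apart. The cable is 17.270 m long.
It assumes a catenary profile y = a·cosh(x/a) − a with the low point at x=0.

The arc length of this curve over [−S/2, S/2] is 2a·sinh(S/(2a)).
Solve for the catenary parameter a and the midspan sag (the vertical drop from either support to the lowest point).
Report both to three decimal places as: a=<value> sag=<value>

a=8.620 sag=3.581

seed: a₀ = √(S³/(24(L−S))) = √(15.216³/(24·2.054)) = 8.453663
iter 1: u=0.899965  f(a)=+8.480e-02  f'(a)=-5.265e-01  a ← 8.453663 − (+8.480e-02/-5.265e-01) = 8.614745
iter 2: u=0.883137  f(a)=+2.485e-03  f'(a)=-4.960e-01  a ← 8.614745 − (+2.485e-03/-4.960e-01) = 8.619753
iter 3: u=0.882624  f(a)=+2.275e-06  f'(a)=-4.951e-01  a ← 8.619753 − (+2.275e-06/-4.951e-01) = 8.619758
iter 4: u=0.882623  f(a)=+1.911e-12  f'(a)=-4.951e-01  a ← 8.619758 − (+1.911e-12/-4.951e-01) = 8.619758
converged: |Δa| < 1e-12 after 4 iterations
sag = a·(cosh(S/(2a)) − 1) = 8.619758·(cosh(0.882623) − 1) = 3.581203
T_max/T_min = cosh(S/(2a)) = 1.415464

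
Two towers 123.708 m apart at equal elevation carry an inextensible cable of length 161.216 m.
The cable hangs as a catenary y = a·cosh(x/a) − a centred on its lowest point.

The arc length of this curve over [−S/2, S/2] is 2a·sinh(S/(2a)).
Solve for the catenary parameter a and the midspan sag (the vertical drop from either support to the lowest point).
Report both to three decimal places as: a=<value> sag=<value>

seed: a₀ = √(S³/(24(L−S))) = √(123.708³/(24·37.508)) = 45.859478
iter 1: u=1.348772  f(a)=+3.563e+00  f'(a)=-1.953e+00  a ← 45.859478 − (+3.563e+00/-1.953e+00) = 47.683657
iter 2: u=1.297174  f(a)=+2.236e-01  f'(a)=-1.715e+00  a ← 47.683657 − (+2.236e-01/-1.715e+00) = 47.814046
iter 3: u=1.293637  f(a)=+1.011e-03  f'(a)=-1.700e+00  a ← 47.814046 − (+1.011e-03/-1.700e+00) = 47.814642
iter 4: u=1.293620  f(a)=+2.089e-08  f'(a)=-1.700e+00  a ← 47.814642 − (+2.089e-08/-1.700e+00) = 47.814642
iter 5: u=1.293620  f(a)=-5.684e-14  f'(a)=-1.700e+00  a ← 47.814642 − (-5.684e-14/-1.700e+00) = 47.814642
converged: |Δa| < 1e-12 after 5 iterations
sag = a·(cosh(S/(2a)) − 1) = 47.814642·(cosh(1.293620) − 1) = 45.907766
T_max/T_min = cosh(S/(2a)) = 1.960119

a=47.815 sag=45.908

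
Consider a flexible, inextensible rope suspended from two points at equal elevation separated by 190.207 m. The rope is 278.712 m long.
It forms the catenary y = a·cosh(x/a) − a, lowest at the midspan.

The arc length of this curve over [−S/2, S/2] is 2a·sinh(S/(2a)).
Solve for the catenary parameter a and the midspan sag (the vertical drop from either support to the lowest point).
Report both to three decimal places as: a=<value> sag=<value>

a=60.530 sag=91.404

seed: a₀ = √(S³/(24(L−S))) = √(190.207³/(24·88.505)) = 56.918077
iter 1: u=1.670884  f(a)=+1.321e+01  f'(a)=-4.069e+00  a ← 56.918077 − (+1.321e+01/-4.069e+00) = 60.163949
iter 2: u=1.580739  f(a)=+1.214e+00  f'(a)=-3.353e+00  a ← 60.163949 − (+1.214e+00/-3.353e+00) = 60.526081
iter 3: u=1.571281  f(a)=+1.255e-02  f'(a)=-3.284e+00  a ← 60.526081 − (+1.255e-02/-3.284e+00) = 60.529903
iter 4: u=1.571182  f(a)=+1.372e-06  f'(a)=-3.283e+00  a ← 60.529903 − (+1.372e-06/-3.283e+00) = 60.529903
iter 5: u=1.571182  f(a)=+0.000e+00  f'(a)=-3.283e+00  a ← 60.529903 − (+0.000e+00/-3.283e+00) = 60.529903
converged: |Δa| < 1e-12 after 5 iterations
sag = a·(cosh(S/(2a)) − 1) = 60.529903·(cosh(1.571182) − 1) = 91.404174
T_max/T_min = cosh(S/(2a)) = 2.510066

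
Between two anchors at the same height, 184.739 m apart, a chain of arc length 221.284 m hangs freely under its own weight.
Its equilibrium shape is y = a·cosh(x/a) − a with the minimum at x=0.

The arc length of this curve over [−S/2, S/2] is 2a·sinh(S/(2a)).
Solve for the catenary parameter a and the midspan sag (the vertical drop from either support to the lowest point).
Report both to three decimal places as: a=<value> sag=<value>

a=87.194 sag=53.676

seed: a₀ = √(S³/(24(L−S))) = √(184.739³/(24·36.545)) = 84.784854
iter 1: u=1.089458  f(a)=+2.231e+00  f'(a)=-9.688e-01  a ← 84.784854 − (+2.231e+00/-9.688e-01) = 87.087770
iter 2: u=1.060648  f(a)=+9.413e-02  f'(a)=-8.886e-01  a ← 87.087770 − (+9.413e-02/-8.886e-01) = 87.193701
iter 3: u=1.059360  f(a)=+1.839e-04  f'(a)=-8.852e-01  a ← 87.193701 − (+1.839e-04/-8.852e-01) = 87.193909
iter 4: u=1.059357  f(a)=+7.050e-10  f'(a)=-8.852e-01  a ← 87.193909 − (+7.050e-10/-8.852e-01) = 87.193909
iter 5: u=1.059357  f(a)=+2.842e-14  f'(a)=-8.852e-01  a ← 87.193909 − (+2.842e-14/-8.852e-01) = 87.193909
converged: |Δa| < 1e-12 after 5 iterations
sag = a·(cosh(S/(2a)) − 1) = 87.193909·(cosh(1.059357) − 1) = 53.676350
T_max/T_min = cosh(S/(2a)) = 1.615597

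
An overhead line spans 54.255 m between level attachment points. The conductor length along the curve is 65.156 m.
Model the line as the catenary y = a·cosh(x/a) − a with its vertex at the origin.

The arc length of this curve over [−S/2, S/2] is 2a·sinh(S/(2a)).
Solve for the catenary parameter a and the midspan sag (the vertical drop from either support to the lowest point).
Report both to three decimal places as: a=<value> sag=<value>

a=25.420 sag=15.902

seed: a₀ = √(S³/(24(L−S))) = √(54.255³/(24·10.901)) = 24.707048
iter 1: u=1.097966  f(a)=+6.763e-01  f'(a)=-9.935e-01  a ← 24.707048 − (+6.763e-01/-9.935e-01) = 25.387738
iter 2: u=1.068528  f(a)=+2.895e-02  f'(a)=-9.101e-01  a ← 25.387738 − (+2.895e-02/-9.101e-01) = 25.419553
iter 3: u=1.067190  f(a)=+5.834e-05  f'(a)=-9.064e-01  a ← 25.419553 − (+5.834e-05/-9.064e-01) = 25.419618
iter 4: u=1.067188  f(a)=+2.378e-10  f'(a)=-9.064e-01  a ← 25.419618 − (+2.378e-10/-9.064e-01) = 25.419618
iter 5: u=1.067188  f(a)=+0.000e+00  f'(a)=-9.064e-01  a ← 25.419618 − (+0.000e+00/-9.064e-01) = 25.419618
converged: |Δa| < 1e-12 after 5 iterations
sag = a·(cosh(S/(2a)) − 1) = 25.419618·(cosh(1.067188) − 1) = 15.902084
T_max/T_min = cosh(S/(2a)) = 1.625583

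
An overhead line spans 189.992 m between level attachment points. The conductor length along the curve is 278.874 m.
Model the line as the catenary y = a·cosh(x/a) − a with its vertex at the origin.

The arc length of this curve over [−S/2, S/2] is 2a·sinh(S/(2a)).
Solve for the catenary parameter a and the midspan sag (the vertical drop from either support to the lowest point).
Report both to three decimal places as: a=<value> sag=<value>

a=60.317 sag=91.607

seed: a₀ = √(S³/(24(L−S))) = √(189.992³/(24·88.882)) = 56.700964
iter 1: u=1.675386  f(a)=+1.334e+01  f'(a)=-4.108e+00  a ← 56.700964 − (+1.334e+01/-4.108e+00) = 59.948534
iter 2: u=1.584626  f(a)=+1.232e+00  f'(a)=-3.381e+00  a ← 59.948534 − (+1.232e+00/-3.381e+00) = 60.312893
iter 3: u=1.575053  f(a)=+1.287e-02  f'(a)=-3.311e+00  a ← 60.312893 − (+1.287e-02/-3.311e+00) = 60.316779
iter 4: u=1.574951  f(a)=+1.436e-06  f'(a)=-3.310e+00  a ← 60.316779 − (+1.436e-06/-3.310e+00) = 60.316779
iter 5: u=1.574951  f(a)=+5.684e-14  f'(a)=-3.310e+00  a ← 60.316779 − (+5.684e-14/-3.310e+00) = 60.316779
converged: |Δa| < 1e-12 after 5 iterations
sag = a·(cosh(S/(2a)) − 1) = 60.316779·(cosh(1.574951) − 1) = 91.606856
T_max/T_min = cosh(S/(2a)) = 2.518762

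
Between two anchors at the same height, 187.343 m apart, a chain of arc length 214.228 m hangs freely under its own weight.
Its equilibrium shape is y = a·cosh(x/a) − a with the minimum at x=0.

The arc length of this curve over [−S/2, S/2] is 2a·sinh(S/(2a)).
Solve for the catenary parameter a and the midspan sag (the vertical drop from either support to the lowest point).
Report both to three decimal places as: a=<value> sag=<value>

a=103.052 sag=45.585

seed: a₀ = √(S³/(24(L−S))) = √(187.343³/(24·26.885)) = 100.947499
iter 1: u=0.927923  f(a)=+1.181e+00  f'(a)=-5.799e-01  a ← 100.947499 − (+1.181e+00/-5.799e-01) = 102.984691
iter 2: u=0.909567  f(a)=+3.671e-02  f'(a)=-5.444e-01  a ← 102.984691 − (+3.671e-02/-5.444e-01) = 103.052126
iter 3: u=0.908972  f(a)=+3.797e-05  f'(a)=-5.433e-01  a ← 103.052126 − (+3.797e-05/-5.433e-01) = 103.052196
iter 4: u=0.908971  f(a)=+4.067e-11  f'(a)=-5.433e-01  a ← 103.052196 − (+4.067e-11/-5.433e-01) = 103.052196
converged: |Δa| < 1e-12 after 4 iterations
sag = a·(cosh(S/(2a)) − 1) = 103.052196·(cosh(0.908971) − 1) = 45.585498
T_max/T_min = cosh(S/(2a)) = 1.442353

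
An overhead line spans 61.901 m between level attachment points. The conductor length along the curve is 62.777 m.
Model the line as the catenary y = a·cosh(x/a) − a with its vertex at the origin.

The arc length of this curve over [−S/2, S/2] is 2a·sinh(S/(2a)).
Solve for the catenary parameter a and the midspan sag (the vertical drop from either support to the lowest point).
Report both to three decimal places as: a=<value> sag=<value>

a=106.440 sag=4.532

seed: a₀ = √(S³/(24(L−S))) = √(61.901³/(24·0.876)) = 106.215726
iter 1: u=0.291393  f(a)=+3.727e-03  f'(a)=-1.664e-02  a ← 106.215726 − (+3.727e-03/-1.664e-02) = 106.439744
iter 2: u=0.290780  f(a)=+1.182e-05  f'(a)=-1.653e-02  a ← 106.439744 − (+1.182e-05/-1.653e-02) = 106.440459
iter 3: u=0.290778  f(a)=+1.198e-10  f'(a)=-1.653e-02  a ← 106.440459 − (+1.198e-10/-1.653e-02) = 106.440459
iter 4: u=0.290778  f(a)=+0.000e+00  f'(a)=-1.653e-02  a ← 106.440459 − (+0.000e+00/-1.653e-02) = 106.440459
converged: |Δa| < 1e-12 after 4 iterations
sag = a·(cosh(S/(2a)) − 1) = 106.440459·(cosh(0.290778) − 1) = 4.531651
T_max/T_min = cosh(S/(2a)) = 1.042575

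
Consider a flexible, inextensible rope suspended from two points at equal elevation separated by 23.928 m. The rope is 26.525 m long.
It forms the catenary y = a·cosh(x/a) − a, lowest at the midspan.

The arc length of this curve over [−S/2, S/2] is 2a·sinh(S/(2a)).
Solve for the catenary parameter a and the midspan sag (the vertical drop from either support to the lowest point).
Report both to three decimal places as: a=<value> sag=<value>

a=15.061 sag=5.007

seed: a₀ = √(S³/(24(L−S))) = √(23.928³/(24·2.597)) = 14.825795
iter 1: u=0.806972  f(a)=+8.588e-02  f'(a)=-3.737e-01  a ← 14.825795 − (+8.588e-02/-3.737e-01) = 15.055619
iter 2: u=0.794653  f(a)=+2.038e-03  f'(a)=-3.561e-01  a ← 15.055619 − (+2.038e-03/-3.561e-01) = 15.061340
iter 3: u=0.794352  f(a)=+1.209e-06  f'(a)=-3.557e-01  a ← 15.061340 − (+1.209e-06/-3.557e-01) = 15.061344
iter 4: u=0.794351  f(a)=+4.299e-13  f'(a)=-3.557e-01  a ← 15.061344 − (+4.299e-13/-3.557e-01) = 15.061344
converged: |Δa| < 1e-12 after 4 iterations
sag = a·(cosh(S/(2a)) − 1) = 15.061344·(cosh(0.794351) − 1) = 5.006989
T_max/T_min = cosh(S/(2a)) = 1.332440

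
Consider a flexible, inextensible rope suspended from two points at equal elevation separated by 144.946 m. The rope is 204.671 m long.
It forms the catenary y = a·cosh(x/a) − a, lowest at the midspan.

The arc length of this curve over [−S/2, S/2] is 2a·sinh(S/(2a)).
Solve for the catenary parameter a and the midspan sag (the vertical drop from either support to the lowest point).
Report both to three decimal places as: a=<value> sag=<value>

a=48.708 sag=64.628

seed: a₀ = √(S³/(24(L−S))) = √(144.946³/(24·59.725)) = 46.092011
iter 1: u=1.572355  f(a)=+7.833e+00  f'(a)=-3.292e+00  a ← 46.092011 − (+7.833e+00/-3.292e+00) = 48.471702
iter 2: u=1.495161  f(a)=+6.475e-01  f'(a)=-2.768e+00  a ← 48.471702 − (+6.475e-01/-2.768e+00) = 48.705628
iter 3: u=1.487980  f(a)=+5.305e-03  f'(a)=-2.723e+00  a ← 48.705628 − (+5.305e-03/-2.723e+00) = 48.707576
iter 4: u=1.487920  f(a)=+3.626e-07  f'(a)=-2.722e+00  a ← 48.707576 − (+3.626e-07/-2.722e+00) = 48.707577
iter 5: u=1.487920  f(a)=-2.842e-14  f'(a)=-2.722e+00  a ← 48.707577 − (-2.842e-14/-2.722e+00) = 48.707577
converged: |Δa| < 1e-12 after 5 iterations
sag = a·(cosh(S/(2a)) − 1) = 48.707577·(cosh(1.487920) − 1) = 64.628131
T_max/T_min = cosh(S/(2a)) = 2.326860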